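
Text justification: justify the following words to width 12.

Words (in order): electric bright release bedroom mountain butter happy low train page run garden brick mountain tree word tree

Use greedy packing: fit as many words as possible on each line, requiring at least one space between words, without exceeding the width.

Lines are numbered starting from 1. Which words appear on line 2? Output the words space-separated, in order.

Answer: bright

Derivation:
Line 1: ['electric'] (min_width=8, slack=4)
Line 2: ['bright'] (min_width=6, slack=6)
Line 3: ['release'] (min_width=7, slack=5)
Line 4: ['bedroom'] (min_width=7, slack=5)
Line 5: ['mountain'] (min_width=8, slack=4)
Line 6: ['butter', 'happy'] (min_width=12, slack=0)
Line 7: ['low', 'train'] (min_width=9, slack=3)
Line 8: ['page', 'run'] (min_width=8, slack=4)
Line 9: ['garden', 'brick'] (min_width=12, slack=0)
Line 10: ['mountain'] (min_width=8, slack=4)
Line 11: ['tree', 'word'] (min_width=9, slack=3)
Line 12: ['tree'] (min_width=4, slack=8)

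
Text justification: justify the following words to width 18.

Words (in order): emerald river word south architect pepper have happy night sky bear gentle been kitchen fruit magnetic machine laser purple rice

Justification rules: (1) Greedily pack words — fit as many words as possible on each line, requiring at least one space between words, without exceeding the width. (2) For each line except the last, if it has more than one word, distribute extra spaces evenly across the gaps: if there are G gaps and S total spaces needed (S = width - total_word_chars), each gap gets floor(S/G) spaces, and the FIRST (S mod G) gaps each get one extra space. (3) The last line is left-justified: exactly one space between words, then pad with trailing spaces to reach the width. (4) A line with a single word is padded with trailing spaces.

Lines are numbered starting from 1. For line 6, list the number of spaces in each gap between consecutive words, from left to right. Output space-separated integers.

Line 1: ['emerald', 'river', 'word'] (min_width=18, slack=0)
Line 2: ['south', 'architect'] (min_width=15, slack=3)
Line 3: ['pepper', 'have', 'happy'] (min_width=17, slack=1)
Line 4: ['night', 'sky', 'bear'] (min_width=14, slack=4)
Line 5: ['gentle', 'been'] (min_width=11, slack=7)
Line 6: ['kitchen', 'fruit'] (min_width=13, slack=5)
Line 7: ['magnetic', 'machine'] (min_width=16, slack=2)
Line 8: ['laser', 'purple', 'rice'] (min_width=17, slack=1)

Answer: 6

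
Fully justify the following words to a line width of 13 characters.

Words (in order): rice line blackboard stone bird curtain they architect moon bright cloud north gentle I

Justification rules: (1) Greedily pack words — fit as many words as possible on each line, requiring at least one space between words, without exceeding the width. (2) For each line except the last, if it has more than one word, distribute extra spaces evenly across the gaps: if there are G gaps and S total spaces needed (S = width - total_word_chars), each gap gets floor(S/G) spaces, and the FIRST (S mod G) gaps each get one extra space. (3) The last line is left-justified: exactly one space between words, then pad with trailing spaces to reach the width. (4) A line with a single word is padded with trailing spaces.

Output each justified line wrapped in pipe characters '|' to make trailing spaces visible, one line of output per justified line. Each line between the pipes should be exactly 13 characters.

Answer: |rice     line|
|blackboard   |
|stone    bird|
|curtain  they|
|architect    |
|moon   bright|
|cloud   north|
|gentle I     |

Derivation:
Line 1: ['rice', 'line'] (min_width=9, slack=4)
Line 2: ['blackboard'] (min_width=10, slack=3)
Line 3: ['stone', 'bird'] (min_width=10, slack=3)
Line 4: ['curtain', 'they'] (min_width=12, slack=1)
Line 5: ['architect'] (min_width=9, slack=4)
Line 6: ['moon', 'bright'] (min_width=11, slack=2)
Line 7: ['cloud', 'north'] (min_width=11, slack=2)
Line 8: ['gentle', 'I'] (min_width=8, slack=5)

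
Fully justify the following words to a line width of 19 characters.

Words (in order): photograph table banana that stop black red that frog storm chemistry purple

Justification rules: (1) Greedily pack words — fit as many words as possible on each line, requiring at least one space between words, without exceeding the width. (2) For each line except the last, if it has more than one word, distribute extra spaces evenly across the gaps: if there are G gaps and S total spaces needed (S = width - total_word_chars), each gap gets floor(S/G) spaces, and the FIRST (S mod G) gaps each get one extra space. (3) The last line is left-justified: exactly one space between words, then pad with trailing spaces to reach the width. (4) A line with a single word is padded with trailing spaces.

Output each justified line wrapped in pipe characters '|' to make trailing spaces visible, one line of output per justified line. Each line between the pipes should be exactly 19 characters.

Line 1: ['photograph', 'table'] (min_width=16, slack=3)
Line 2: ['banana', 'that', 'stop'] (min_width=16, slack=3)
Line 3: ['black', 'red', 'that', 'frog'] (min_width=19, slack=0)
Line 4: ['storm', 'chemistry'] (min_width=15, slack=4)
Line 5: ['purple'] (min_width=6, slack=13)

Answer: |photograph    table|
|banana   that  stop|
|black red that frog|
|storm     chemistry|
|purple             |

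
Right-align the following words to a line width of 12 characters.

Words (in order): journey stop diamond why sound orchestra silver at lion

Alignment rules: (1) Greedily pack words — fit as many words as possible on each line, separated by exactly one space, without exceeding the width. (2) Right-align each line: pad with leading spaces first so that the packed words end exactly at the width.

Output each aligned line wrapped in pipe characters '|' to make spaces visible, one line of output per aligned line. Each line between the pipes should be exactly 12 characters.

Answer: |journey stop|
| diamond why|
|       sound|
|   orchestra|
|   silver at|
|        lion|

Derivation:
Line 1: ['journey', 'stop'] (min_width=12, slack=0)
Line 2: ['diamond', 'why'] (min_width=11, slack=1)
Line 3: ['sound'] (min_width=5, slack=7)
Line 4: ['orchestra'] (min_width=9, slack=3)
Line 5: ['silver', 'at'] (min_width=9, slack=3)
Line 6: ['lion'] (min_width=4, slack=8)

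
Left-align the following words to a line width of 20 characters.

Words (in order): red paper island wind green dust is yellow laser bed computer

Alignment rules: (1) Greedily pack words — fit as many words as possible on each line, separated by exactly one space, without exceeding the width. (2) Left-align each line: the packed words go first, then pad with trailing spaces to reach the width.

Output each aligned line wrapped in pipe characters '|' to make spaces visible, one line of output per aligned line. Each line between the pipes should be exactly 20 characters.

Line 1: ['red', 'paper', 'island'] (min_width=16, slack=4)
Line 2: ['wind', 'green', 'dust', 'is'] (min_width=18, slack=2)
Line 3: ['yellow', 'laser', 'bed'] (min_width=16, slack=4)
Line 4: ['computer'] (min_width=8, slack=12)

Answer: |red paper island    |
|wind green dust is  |
|yellow laser bed    |
|computer            |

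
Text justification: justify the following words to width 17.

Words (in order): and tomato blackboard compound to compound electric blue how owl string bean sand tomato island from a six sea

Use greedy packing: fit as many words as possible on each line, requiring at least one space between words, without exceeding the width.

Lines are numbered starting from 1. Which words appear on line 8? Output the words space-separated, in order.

Line 1: ['and', 'tomato'] (min_width=10, slack=7)
Line 2: ['blackboard'] (min_width=10, slack=7)
Line 3: ['compound', 'to'] (min_width=11, slack=6)
Line 4: ['compound', 'electric'] (min_width=17, slack=0)
Line 5: ['blue', 'how', 'owl'] (min_width=12, slack=5)
Line 6: ['string', 'bean', 'sand'] (min_width=16, slack=1)
Line 7: ['tomato', 'island'] (min_width=13, slack=4)
Line 8: ['from', 'a', 'six', 'sea'] (min_width=14, slack=3)

Answer: from a six sea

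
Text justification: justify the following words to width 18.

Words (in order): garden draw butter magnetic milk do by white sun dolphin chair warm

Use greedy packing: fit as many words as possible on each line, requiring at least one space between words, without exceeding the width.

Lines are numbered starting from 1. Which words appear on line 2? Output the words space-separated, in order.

Line 1: ['garden', 'draw', 'butter'] (min_width=18, slack=0)
Line 2: ['magnetic', 'milk', 'do'] (min_width=16, slack=2)
Line 3: ['by', 'white', 'sun'] (min_width=12, slack=6)
Line 4: ['dolphin', 'chair', 'warm'] (min_width=18, slack=0)

Answer: magnetic milk do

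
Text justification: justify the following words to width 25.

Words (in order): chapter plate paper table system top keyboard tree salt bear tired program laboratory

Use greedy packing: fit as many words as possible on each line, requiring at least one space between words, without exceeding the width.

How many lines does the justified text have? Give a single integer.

Answer: 4

Derivation:
Line 1: ['chapter', 'plate', 'paper', 'table'] (min_width=25, slack=0)
Line 2: ['system', 'top', 'keyboard', 'tree'] (min_width=24, slack=1)
Line 3: ['salt', 'bear', 'tired', 'program'] (min_width=23, slack=2)
Line 4: ['laboratory'] (min_width=10, slack=15)
Total lines: 4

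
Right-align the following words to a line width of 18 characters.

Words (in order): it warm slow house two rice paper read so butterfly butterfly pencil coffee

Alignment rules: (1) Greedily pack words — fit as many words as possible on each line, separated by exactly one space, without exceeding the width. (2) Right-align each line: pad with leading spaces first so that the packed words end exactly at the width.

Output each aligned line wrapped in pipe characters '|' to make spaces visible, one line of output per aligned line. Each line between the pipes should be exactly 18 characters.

Answer: |it warm slow house|
|    two rice paper|
| read so butterfly|
|  butterfly pencil|
|            coffee|

Derivation:
Line 1: ['it', 'warm', 'slow', 'house'] (min_width=18, slack=0)
Line 2: ['two', 'rice', 'paper'] (min_width=14, slack=4)
Line 3: ['read', 'so', 'butterfly'] (min_width=17, slack=1)
Line 4: ['butterfly', 'pencil'] (min_width=16, slack=2)
Line 5: ['coffee'] (min_width=6, slack=12)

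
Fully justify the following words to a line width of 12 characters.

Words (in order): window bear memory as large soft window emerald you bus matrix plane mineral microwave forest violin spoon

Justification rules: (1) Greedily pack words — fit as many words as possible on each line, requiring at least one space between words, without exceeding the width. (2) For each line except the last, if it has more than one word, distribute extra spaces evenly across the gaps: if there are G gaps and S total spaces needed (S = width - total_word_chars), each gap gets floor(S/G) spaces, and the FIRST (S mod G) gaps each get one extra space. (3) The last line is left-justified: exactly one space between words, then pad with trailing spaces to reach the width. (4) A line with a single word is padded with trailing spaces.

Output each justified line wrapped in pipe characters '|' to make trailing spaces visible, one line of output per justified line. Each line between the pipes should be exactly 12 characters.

Line 1: ['window', 'bear'] (min_width=11, slack=1)
Line 2: ['memory', 'as'] (min_width=9, slack=3)
Line 3: ['large', 'soft'] (min_width=10, slack=2)
Line 4: ['window'] (min_width=6, slack=6)
Line 5: ['emerald', 'you'] (min_width=11, slack=1)
Line 6: ['bus', 'matrix'] (min_width=10, slack=2)
Line 7: ['plane'] (min_width=5, slack=7)
Line 8: ['mineral'] (min_width=7, slack=5)
Line 9: ['microwave'] (min_width=9, slack=3)
Line 10: ['forest'] (min_width=6, slack=6)
Line 11: ['violin', 'spoon'] (min_width=12, slack=0)

Answer: |window  bear|
|memory    as|
|large   soft|
|window      |
|emerald  you|
|bus   matrix|
|plane       |
|mineral     |
|microwave   |
|forest      |
|violin spoon|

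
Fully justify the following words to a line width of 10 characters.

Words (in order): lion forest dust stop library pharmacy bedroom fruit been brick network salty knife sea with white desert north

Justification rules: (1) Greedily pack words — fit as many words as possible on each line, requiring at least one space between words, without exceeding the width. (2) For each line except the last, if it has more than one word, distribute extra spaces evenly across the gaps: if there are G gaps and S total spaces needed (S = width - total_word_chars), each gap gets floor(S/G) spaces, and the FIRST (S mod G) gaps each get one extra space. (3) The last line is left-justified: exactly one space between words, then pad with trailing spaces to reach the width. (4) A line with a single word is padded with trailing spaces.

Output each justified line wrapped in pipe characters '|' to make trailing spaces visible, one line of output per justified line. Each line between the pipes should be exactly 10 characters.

Answer: |lion      |
|forest    |
|dust  stop|
|library   |
|pharmacy  |
|bedroom   |
|fruit been|
|brick     |
|network   |
|salty     |
|knife  sea|
|with white|
|desert    |
|north     |

Derivation:
Line 1: ['lion'] (min_width=4, slack=6)
Line 2: ['forest'] (min_width=6, slack=4)
Line 3: ['dust', 'stop'] (min_width=9, slack=1)
Line 4: ['library'] (min_width=7, slack=3)
Line 5: ['pharmacy'] (min_width=8, slack=2)
Line 6: ['bedroom'] (min_width=7, slack=3)
Line 7: ['fruit', 'been'] (min_width=10, slack=0)
Line 8: ['brick'] (min_width=5, slack=5)
Line 9: ['network'] (min_width=7, slack=3)
Line 10: ['salty'] (min_width=5, slack=5)
Line 11: ['knife', 'sea'] (min_width=9, slack=1)
Line 12: ['with', 'white'] (min_width=10, slack=0)
Line 13: ['desert'] (min_width=6, slack=4)
Line 14: ['north'] (min_width=5, slack=5)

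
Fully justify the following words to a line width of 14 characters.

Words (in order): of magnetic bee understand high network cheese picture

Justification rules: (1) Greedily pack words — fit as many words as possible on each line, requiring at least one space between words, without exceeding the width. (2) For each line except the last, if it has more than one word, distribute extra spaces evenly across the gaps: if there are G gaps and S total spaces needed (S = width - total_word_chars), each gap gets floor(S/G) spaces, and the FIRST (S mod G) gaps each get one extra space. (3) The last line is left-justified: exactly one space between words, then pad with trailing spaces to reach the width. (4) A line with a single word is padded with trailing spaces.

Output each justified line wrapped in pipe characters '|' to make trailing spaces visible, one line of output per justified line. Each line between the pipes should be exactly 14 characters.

Line 1: ['of', 'magnetic'] (min_width=11, slack=3)
Line 2: ['bee', 'understand'] (min_width=14, slack=0)
Line 3: ['high', 'network'] (min_width=12, slack=2)
Line 4: ['cheese', 'picture'] (min_width=14, slack=0)

Answer: |of    magnetic|
|bee understand|
|high   network|
|cheese picture|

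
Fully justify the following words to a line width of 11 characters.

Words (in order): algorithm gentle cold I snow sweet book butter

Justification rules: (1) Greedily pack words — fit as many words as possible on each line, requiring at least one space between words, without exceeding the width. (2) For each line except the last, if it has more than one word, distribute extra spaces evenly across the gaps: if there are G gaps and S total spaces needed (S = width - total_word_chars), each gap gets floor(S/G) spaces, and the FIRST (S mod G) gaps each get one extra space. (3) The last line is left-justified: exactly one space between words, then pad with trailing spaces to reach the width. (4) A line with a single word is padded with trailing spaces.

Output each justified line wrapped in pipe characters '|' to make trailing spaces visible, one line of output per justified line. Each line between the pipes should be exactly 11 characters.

Line 1: ['algorithm'] (min_width=9, slack=2)
Line 2: ['gentle', 'cold'] (min_width=11, slack=0)
Line 3: ['I', 'snow'] (min_width=6, slack=5)
Line 4: ['sweet', 'book'] (min_width=10, slack=1)
Line 5: ['butter'] (min_width=6, slack=5)

Answer: |algorithm  |
|gentle cold|
|I      snow|
|sweet  book|
|butter     |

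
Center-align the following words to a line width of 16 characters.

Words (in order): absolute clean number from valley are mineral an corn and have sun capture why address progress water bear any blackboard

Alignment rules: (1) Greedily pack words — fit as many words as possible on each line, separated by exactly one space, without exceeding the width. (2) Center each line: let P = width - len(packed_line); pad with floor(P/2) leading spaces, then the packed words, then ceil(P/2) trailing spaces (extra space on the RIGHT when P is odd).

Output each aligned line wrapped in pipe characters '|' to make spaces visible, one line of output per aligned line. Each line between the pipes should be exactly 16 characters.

Answer: | absolute clean |
|  number from   |
|   valley are   |
|mineral an corn |
|  and have sun  |
|  capture why   |
|address progress|
| water bear any |
|   blackboard   |

Derivation:
Line 1: ['absolute', 'clean'] (min_width=14, slack=2)
Line 2: ['number', 'from'] (min_width=11, slack=5)
Line 3: ['valley', 'are'] (min_width=10, slack=6)
Line 4: ['mineral', 'an', 'corn'] (min_width=15, slack=1)
Line 5: ['and', 'have', 'sun'] (min_width=12, slack=4)
Line 6: ['capture', 'why'] (min_width=11, slack=5)
Line 7: ['address', 'progress'] (min_width=16, slack=0)
Line 8: ['water', 'bear', 'any'] (min_width=14, slack=2)
Line 9: ['blackboard'] (min_width=10, slack=6)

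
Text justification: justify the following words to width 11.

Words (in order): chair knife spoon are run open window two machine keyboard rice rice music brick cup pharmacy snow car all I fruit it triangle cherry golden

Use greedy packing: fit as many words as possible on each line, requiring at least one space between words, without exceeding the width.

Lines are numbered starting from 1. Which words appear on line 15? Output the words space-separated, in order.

Answer: golden

Derivation:
Line 1: ['chair', 'knife'] (min_width=11, slack=0)
Line 2: ['spoon', 'are'] (min_width=9, slack=2)
Line 3: ['run', 'open'] (min_width=8, slack=3)
Line 4: ['window', 'two'] (min_width=10, slack=1)
Line 5: ['machine'] (min_width=7, slack=4)
Line 6: ['keyboard'] (min_width=8, slack=3)
Line 7: ['rice', 'rice'] (min_width=9, slack=2)
Line 8: ['music', 'brick'] (min_width=11, slack=0)
Line 9: ['cup'] (min_width=3, slack=8)
Line 10: ['pharmacy'] (min_width=8, slack=3)
Line 11: ['snow', 'car'] (min_width=8, slack=3)
Line 12: ['all', 'I', 'fruit'] (min_width=11, slack=0)
Line 13: ['it', 'triangle'] (min_width=11, slack=0)
Line 14: ['cherry'] (min_width=6, slack=5)
Line 15: ['golden'] (min_width=6, slack=5)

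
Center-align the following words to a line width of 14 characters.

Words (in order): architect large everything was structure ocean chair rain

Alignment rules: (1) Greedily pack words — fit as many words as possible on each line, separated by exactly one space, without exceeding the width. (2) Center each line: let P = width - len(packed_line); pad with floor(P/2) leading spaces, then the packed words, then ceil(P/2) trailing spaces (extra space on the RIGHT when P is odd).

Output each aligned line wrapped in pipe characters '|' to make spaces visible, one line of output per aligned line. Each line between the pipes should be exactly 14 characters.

Line 1: ['architect'] (min_width=9, slack=5)
Line 2: ['large'] (min_width=5, slack=9)
Line 3: ['everything', 'was'] (min_width=14, slack=0)
Line 4: ['structure'] (min_width=9, slack=5)
Line 5: ['ocean', 'chair'] (min_width=11, slack=3)
Line 6: ['rain'] (min_width=4, slack=10)

Answer: |  architect   |
|    large     |
|everything was|
|  structure   |
| ocean chair  |
|     rain     |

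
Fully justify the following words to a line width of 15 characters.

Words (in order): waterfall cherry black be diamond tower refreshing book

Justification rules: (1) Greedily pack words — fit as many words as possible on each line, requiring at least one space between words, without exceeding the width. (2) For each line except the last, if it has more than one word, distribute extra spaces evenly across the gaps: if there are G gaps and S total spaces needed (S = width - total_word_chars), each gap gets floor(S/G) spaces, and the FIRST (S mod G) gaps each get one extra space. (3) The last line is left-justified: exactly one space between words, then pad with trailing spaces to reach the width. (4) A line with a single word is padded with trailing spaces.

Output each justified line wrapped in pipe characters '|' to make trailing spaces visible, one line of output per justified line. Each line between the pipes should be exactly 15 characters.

Line 1: ['waterfall'] (min_width=9, slack=6)
Line 2: ['cherry', 'black', 'be'] (min_width=15, slack=0)
Line 3: ['diamond', 'tower'] (min_width=13, slack=2)
Line 4: ['refreshing', 'book'] (min_width=15, slack=0)

Answer: |waterfall      |
|cherry black be|
|diamond   tower|
|refreshing book|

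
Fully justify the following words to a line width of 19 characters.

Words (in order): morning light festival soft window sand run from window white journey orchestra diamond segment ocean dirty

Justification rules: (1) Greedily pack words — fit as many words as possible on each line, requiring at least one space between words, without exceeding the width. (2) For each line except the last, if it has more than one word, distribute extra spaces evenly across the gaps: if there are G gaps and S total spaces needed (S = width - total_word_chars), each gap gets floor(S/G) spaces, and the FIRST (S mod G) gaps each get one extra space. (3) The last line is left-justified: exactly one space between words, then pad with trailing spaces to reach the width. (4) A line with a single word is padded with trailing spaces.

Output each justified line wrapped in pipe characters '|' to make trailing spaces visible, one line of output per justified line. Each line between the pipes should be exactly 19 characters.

Line 1: ['morning', 'light'] (min_width=13, slack=6)
Line 2: ['festival', 'soft'] (min_width=13, slack=6)
Line 3: ['window', 'sand', 'run'] (min_width=15, slack=4)
Line 4: ['from', 'window', 'white'] (min_width=17, slack=2)
Line 5: ['journey', 'orchestra'] (min_width=17, slack=2)
Line 6: ['diamond', 'segment'] (min_width=15, slack=4)
Line 7: ['ocean', 'dirty'] (min_width=11, slack=8)

Answer: |morning       light|
|festival       soft|
|window   sand   run|
|from  window  white|
|journey   orchestra|
|diamond     segment|
|ocean dirty        |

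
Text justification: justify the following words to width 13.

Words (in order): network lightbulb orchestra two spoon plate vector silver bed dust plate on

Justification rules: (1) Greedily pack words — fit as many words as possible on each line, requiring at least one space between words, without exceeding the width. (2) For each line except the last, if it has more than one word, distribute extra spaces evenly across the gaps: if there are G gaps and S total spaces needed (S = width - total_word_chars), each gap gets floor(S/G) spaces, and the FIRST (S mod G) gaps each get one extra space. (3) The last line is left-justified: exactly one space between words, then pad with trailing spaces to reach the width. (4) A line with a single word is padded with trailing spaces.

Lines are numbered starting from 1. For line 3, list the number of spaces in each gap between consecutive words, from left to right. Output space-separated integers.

Answer: 1

Derivation:
Line 1: ['network'] (min_width=7, slack=6)
Line 2: ['lightbulb'] (min_width=9, slack=4)
Line 3: ['orchestra', 'two'] (min_width=13, slack=0)
Line 4: ['spoon', 'plate'] (min_width=11, slack=2)
Line 5: ['vector', 'silver'] (min_width=13, slack=0)
Line 6: ['bed', 'dust'] (min_width=8, slack=5)
Line 7: ['plate', 'on'] (min_width=8, slack=5)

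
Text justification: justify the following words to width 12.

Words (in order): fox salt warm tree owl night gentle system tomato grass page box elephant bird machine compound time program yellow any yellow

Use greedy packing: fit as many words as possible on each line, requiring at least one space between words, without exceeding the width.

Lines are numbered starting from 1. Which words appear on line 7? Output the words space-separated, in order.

Answer: page box

Derivation:
Line 1: ['fox', 'salt'] (min_width=8, slack=4)
Line 2: ['warm', 'tree'] (min_width=9, slack=3)
Line 3: ['owl', 'night'] (min_width=9, slack=3)
Line 4: ['gentle'] (min_width=6, slack=6)
Line 5: ['system'] (min_width=6, slack=6)
Line 6: ['tomato', 'grass'] (min_width=12, slack=0)
Line 7: ['page', 'box'] (min_width=8, slack=4)
Line 8: ['elephant'] (min_width=8, slack=4)
Line 9: ['bird', 'machine'] (min_width=12, slack=0)
Line 10: ['compound'] (min_width=8, slack=4)
Line 11: ['time', 'program'] (min_width=12, slack=0)
Line 12: ['yellow', 'any'] (min_width=10, slack=2)
Line 13: ['yellow'] (min_width=6, slack=6)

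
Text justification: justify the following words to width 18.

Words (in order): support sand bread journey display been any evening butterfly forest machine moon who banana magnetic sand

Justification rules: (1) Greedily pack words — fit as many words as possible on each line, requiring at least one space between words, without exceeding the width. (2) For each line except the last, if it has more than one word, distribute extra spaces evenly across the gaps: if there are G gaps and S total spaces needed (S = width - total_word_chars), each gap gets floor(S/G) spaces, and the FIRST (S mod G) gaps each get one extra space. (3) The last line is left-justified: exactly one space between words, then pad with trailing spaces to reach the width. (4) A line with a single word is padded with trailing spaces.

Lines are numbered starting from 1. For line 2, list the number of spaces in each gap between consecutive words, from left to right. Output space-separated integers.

Answer: 4

Derivation:
Line 1: ['support', 'sand', 'bread'] (min_width=18, slack=0)
Line 2: ['journey', 'display'] (min_width=15, slack=3)
Line 3: ['been', 'any', 'evening'] (min_width=16, slack=2)
Line 4: ['butterfly', 'forest'] (min_width=16, slack=2)
Line 5: ['machine', 'moon', 'who'] (min_width=16, slack=2)
Line 6: ['banana', 'magnetic'] (min_width=15, slack=3)
Line 7: ['sand'] (min_width=4, slack=14)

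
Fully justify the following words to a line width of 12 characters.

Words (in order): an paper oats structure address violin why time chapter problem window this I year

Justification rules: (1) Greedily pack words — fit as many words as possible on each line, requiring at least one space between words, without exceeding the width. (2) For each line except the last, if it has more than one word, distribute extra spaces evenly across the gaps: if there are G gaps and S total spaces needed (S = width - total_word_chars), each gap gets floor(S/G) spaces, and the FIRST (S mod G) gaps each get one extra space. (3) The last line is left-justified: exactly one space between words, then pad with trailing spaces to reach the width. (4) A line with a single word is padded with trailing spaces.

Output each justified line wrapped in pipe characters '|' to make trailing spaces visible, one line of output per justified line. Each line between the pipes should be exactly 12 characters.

Line 1: ['an', 'paper'] (min_width=8, slack=4)
Line 2: ['oats'] (min_width=4, slack=8)
Line 3: ['structure'] (min_width=9, slack=3)
Line 4: ['address'] (min_width=7, slack=5)
Line 5: ['violin', 'why'] (min_width=10, slack=2)
Line 6: ['time', 'chapter'] (min_width=12, slack=0)
Line 7: ['problem'] (min_width=7, slack=5)
Line 8: ['window', 'this'] (min_width=11, slack=1)
Line 9: ['I', 'year'] (min_width=6, slack=6)

Answer: |an     paper|
|oats        |
|structure   |
|address     |
|violin   why|
|time chapter|
|problem     |
|window  this|
|I year      |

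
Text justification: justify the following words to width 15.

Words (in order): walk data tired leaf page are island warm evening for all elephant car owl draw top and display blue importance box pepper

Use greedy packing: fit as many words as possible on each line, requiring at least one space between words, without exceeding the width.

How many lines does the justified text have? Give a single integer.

Line 1: ['walk', 'data', 'tired'] (min_width=15, slack=0)
Line 2: ['leaf', 'page', 'are'] (min_width=13, slack=2)
Line 3: ['island', 'warm'] (min_width=11, slack=4)
Line 4: ['evening', 'for', 'all'] (min_width=15, slack=0)
Line 5: ['elephant', 'car'] (min_width=12, slack=3)
Line 6: ['owl', 'draw', 'top'] (min_width=12, slack=3)
Line 7: ['and', 'display'] (min_width=11, slack=4)
Line 8: ['blue', 'importance'] (min_width=15, slack=0)
Line 9: ['box', 'pepper'] (min_width=10, slack=5)
Total lines: 9

Answer: 9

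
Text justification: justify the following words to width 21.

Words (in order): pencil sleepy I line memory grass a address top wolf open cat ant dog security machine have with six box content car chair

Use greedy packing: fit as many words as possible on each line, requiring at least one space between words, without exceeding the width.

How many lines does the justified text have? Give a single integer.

Line 1: ['pencil', 'sleepy', 'I', 'line'] (min_width=20, slack=1)
Line 2: ['memory', 'grass', 'a'] (min_width=14, slack=7)
Line 3: ['address', 'top', 'wolf', 'open'] (min_width=21, slack=0)
Line 4: ['cat', 'ant', 'dog', 'security'] (min_width=20, slack=1)
Line 5: ['machine', 'have', 'with', 'six'] (min_width=21, slack=0)
Line 6: ['box', 'content', 'car', 'chair'] (min_width=21, slack=0)
Total lines: 6

Answer: 6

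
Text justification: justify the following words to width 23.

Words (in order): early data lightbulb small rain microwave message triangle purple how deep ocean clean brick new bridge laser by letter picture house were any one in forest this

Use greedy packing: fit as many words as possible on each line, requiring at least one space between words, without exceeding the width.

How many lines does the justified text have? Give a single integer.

Answer: 8

Derivation:
Line 1: ['early', 'data', 'lightbulb'] (min_width=20, slack=3)
Line 2: ['small', 'rain', 'microwave'] (min_width=20, slack=3)
Line 3: ['message', 'triangle', 'purple'] (min_width=23, slack=0)
Line 4: ['how', 'deep', 'ocean', 'clean'] (min_width=20, slack=3)
Line 5: ['brick', 'new', 'bridge', 'laser'] (min_width=22, slack=1)
Line 6: ['by', 'letter', 'picture', 'house'] (min_width=23, slack=0)
Line 7: ['were', 'any', 'one', 'in', 'forest'] (min_width=22, slack=1)
Line 8: ['this'] (min_width=4, slack=19)
Total lines: 8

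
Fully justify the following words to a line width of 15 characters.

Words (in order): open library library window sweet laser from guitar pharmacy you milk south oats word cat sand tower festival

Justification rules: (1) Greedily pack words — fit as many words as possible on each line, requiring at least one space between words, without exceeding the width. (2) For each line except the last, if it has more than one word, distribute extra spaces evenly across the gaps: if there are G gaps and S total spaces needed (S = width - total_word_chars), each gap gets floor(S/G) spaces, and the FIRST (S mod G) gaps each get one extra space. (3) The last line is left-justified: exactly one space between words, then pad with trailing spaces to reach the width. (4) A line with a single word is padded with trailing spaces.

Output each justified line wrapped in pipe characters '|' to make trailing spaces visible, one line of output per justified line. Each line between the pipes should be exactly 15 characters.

Answer: |open    library|
|library  window|
|sweet     laser|
|from     guitar|
|pharmacy    you|
|milk south oats|
|word  cat  sand|
|tower festival |

Derivation:
Line 1: ['open', 'library'] (min_width=12, slack=3)
Line 2: ['library', 'window'] (min_width=14, slack=1)
Line 3: ['sweet', 'laser'] (min_width=11, slack=4)
Line 4: ['from', 'guitar'] (min_width=11, slack=4)
Line 5: ['pharmacy', 'you'] (min_width=12, slack=3)
Line 6: ['milk', 'south', 'oats'] (min_width=15, slack=0)
Line 7: ['word', 'cat', 'sand'] (min_width=13, slack=2)
Line 8: ['tower', 'festival'] (min_width=14, slack=1)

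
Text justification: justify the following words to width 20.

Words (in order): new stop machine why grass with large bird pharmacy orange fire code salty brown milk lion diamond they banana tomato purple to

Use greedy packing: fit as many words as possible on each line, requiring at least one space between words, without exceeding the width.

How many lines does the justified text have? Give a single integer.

Line 1: ['new', 'stop', 'machine', 'why'] (min_width=20, slack=0)
Line 2: ['grass', 'with', 'large'] (min_width=16, slack=4)
Line 3: ['bird', 'pharmacy', 'orange'] (min_width=20, slack=0)
Line 4: ['fire', 'code', 'salty'] (min_width=15, slack=5)
Line 5: ['brown', 'milk', 'lion'] (min_width=15, slack=5)
Line 6: ['diamond', 'they', 'banana'] (min_width=19, slack=1)
Line 7: ['tomato', 'purple', 'to'] (min_width=16, slack=4)
Total lines: 7

Answer: 7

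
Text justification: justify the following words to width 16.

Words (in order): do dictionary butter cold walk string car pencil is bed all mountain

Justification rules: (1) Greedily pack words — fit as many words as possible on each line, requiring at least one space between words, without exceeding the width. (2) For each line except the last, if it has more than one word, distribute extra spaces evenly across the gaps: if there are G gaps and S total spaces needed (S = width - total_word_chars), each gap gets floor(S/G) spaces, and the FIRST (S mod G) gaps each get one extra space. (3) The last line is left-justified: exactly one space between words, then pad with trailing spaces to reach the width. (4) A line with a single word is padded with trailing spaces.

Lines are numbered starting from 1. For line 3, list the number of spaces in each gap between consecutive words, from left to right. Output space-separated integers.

Answer: 7

Derivation:
Line 1: ['do', 'dictionary'] (min_width=13, slack=3)
Line 2: ['butter', 'cold', 'walk'] (min_width=16, slack=0)
Line 3: ['string', 'car'] (min_width=10, slack=6)
Line 4: ['pencil', 'is', 'bed'] (min_width=13, slack=3)
Line 5: ['all', 'mountain'] (min_width=12, slack=4)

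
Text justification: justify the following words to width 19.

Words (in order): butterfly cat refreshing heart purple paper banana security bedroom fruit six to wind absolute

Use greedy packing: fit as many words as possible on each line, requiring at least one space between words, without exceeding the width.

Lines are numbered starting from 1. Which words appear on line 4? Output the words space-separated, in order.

Line 1: ['butterfly', 'cat'] (min_width=13, slack=6)
Line 2: ['refreshing', 'heart'] (min_width=16, slack=3)
Line 3: ['purple', 'paper', 'banana'] (min_width=19, slack=0)
Line 4: ['security', 'bedroom'] (min_width=16, slack=3)
Line 5: ['fruit', 'six', 'to', 'wind'] (min_width=17, slack=2)
Line 6: ['absolute'] (min_width=8, slack=11)

Answer: security bedroom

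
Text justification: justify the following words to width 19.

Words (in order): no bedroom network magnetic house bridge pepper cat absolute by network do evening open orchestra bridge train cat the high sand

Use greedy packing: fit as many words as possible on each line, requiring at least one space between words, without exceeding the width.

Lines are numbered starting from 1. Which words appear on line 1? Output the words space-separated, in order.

Answer: no bedroom network

Derivation:
Line 1: ['no', 'bedroom', 'network'] (min_width=18, slack=1)
Line 2: ['magnetic', 'house'] (min_width=14, slack=5)
Line 3: ['bridge', 'pepper', 'cat'] (min_width=17, slack=2)
Line 4: ['absolute', 'by', 'network'] (min_width=19, slack=0)
Line 5: ['do', 'evening', 'open'] (min_width=15, slack=4)
Line 6: ['orchestra', 'bridge'] (min_width=16, slack=3)
Line 7: ['train', 'cat', 'the', 'high'] (min_width=18, slack=1)
Line 8: ['sand'] (min_width=4, slack=15)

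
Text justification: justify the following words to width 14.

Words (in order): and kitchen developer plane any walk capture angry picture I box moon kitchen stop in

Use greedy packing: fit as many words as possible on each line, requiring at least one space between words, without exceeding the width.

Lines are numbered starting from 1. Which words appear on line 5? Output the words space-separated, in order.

Line 1: ['and', 'kitchen'] (min_width=11, slack=3)
Line 2: ['developer'] (min_width=9, slack=5)
Line 3: ['plane', 'any', 'walk'] (min_width=14, slack=0)
Line 4: ['capture', 'angry'] (min_width=13, slack=1)
Line 5: ['picture', 'I', 'box'] (min_width=13, slack=1)
Line 6: ['moon', 'kitchen'] (min_width=12, slack=2)
Line 7: ['stop', 'in'] (min_width=7, slack=7)

Answer: picture I box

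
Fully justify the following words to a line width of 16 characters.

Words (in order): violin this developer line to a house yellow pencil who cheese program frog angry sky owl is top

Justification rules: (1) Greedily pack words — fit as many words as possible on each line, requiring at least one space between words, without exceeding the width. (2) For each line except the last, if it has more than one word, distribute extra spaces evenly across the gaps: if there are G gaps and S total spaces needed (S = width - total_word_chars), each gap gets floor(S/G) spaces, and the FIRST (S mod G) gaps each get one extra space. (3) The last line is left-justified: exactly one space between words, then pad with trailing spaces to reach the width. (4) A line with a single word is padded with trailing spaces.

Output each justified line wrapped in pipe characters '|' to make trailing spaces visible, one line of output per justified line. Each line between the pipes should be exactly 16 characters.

Answer: |violin      this|
|developer   line|
|to    a    house|
|yellow    pencil|
|who       cheese|
|program     frog|
|angry sky owl is|
|top             |

Derivation:
Line 1: ['violin', 'this'] (min_width=11, slack=5)
Line 2: ['developer', 'line'] (min_width=14, slack=2)
Line 3: ['to', 'a', 'house'] (min_width=10, slack=6)
Line 4: ['yellow', 'pencil'] (min_width=13, slack=3)
Line 5: ['who', 'cheese'] (min_width=10, slack=6)
Line 6: ['program', 'frog'] (min_width=12, slack=4)
Line 7: ['angry', 'sky', 'owl', 'is'] (min_width=16, slack=0)
Line 8: ['top'] (min_width=3, slack=13)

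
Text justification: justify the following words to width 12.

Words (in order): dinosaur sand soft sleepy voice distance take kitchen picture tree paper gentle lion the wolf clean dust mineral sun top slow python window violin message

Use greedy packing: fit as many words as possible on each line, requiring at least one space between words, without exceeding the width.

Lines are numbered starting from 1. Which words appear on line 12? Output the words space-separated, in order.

Line 1: ['dinosaur'] (min_width=8, slack=4)
Line 2: ['sand', 'soft'] (min_width=9, slack=3)
Line 3: ['sleepy', 'voice'] (min_width=12, slack=0)
Line 4: ['distance'] (min_width=8, slack=4)
Line 5: ['take', 'kitchen'] (min_width=12, slack=0)
Line 6: ['picture', 'tree'] (min_width=12, slack=0)
Line 7: ['paper', 'gentle'] (min_width=12, slack=0)
Line 8: ['lion', 'the'] (min_width=8, slack=4)
Line 9: ['wolf', 'clean'] (min_width=10, slack=2)
Line 10: ['dust', 'mineral'] (min_width=12, slack=0)
Line 11: ['sun', 'top', 'slow'] (min_width=12, slack=0)
Line 12: ['python'] (min_width=6, slack=6)
Line 13: ['window'] (min_width=6, slack=6)
Line 14: ['violin'] (min_width=6, slack=6)
Line 15: ['message'] (min_width=7, slack=5)

Answer: python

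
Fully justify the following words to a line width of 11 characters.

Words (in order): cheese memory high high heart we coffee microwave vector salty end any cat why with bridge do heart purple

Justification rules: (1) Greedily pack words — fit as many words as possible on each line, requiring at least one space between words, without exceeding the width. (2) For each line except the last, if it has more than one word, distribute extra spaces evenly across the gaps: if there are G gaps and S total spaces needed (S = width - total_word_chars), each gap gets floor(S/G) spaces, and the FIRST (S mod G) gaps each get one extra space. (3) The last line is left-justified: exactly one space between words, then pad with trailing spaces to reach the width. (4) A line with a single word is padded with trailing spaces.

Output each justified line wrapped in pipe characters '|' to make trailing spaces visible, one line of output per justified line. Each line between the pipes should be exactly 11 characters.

Answer: |cheese     |
|memory high|
|high  heart|
|we   coffee|
|microwave  |
|vector     |
|salty   end|
|any cat why|
|with bridge|
|do    heart|
|purple     |

Derivation:
Line 1: ['cheese'] (min_width=6, slack=5)
Line 2: ['memory', 'high'] (min_width=11, slack=0)
Line 3: ['high', 'heart'] (min_width=10, slack=1)
Line 4: ['we', 'coffee'] (min_width=9, slack=2)
Line 5: ['microwave'] (min_width=9, slack=2)
Line 6: ['vector'] (min_width=6, slack=5)
Line 7: ['salty', 'end'] (min_width=9, slack=2)
Line 8: ['any', 'cat', 'why'] (min_width=11, slack=0)
Line 9: ['with', 'bridge'] (min_width=11, slack=0)
Line 10: ['do', 'heart'] (min_width=8, slack=3)
Line 11: ['purple'] (min_width=6, slack=5)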